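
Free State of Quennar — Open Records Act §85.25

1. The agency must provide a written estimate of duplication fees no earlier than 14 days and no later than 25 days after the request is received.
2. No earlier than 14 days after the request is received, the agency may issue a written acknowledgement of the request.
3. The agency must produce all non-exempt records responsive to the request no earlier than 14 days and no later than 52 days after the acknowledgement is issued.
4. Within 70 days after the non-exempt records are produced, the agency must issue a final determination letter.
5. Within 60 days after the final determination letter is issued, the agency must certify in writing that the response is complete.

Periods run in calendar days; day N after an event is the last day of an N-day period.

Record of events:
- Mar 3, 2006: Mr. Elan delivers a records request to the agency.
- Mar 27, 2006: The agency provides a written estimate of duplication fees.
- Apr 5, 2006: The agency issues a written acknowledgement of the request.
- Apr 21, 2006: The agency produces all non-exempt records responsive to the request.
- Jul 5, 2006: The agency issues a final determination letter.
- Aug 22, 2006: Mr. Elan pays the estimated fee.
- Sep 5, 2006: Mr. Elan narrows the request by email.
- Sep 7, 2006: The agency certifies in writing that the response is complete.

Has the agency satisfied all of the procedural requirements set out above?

Step 1: the window is 14–25 days after Mar 3, 2006 (when the request is received), so Mar 17, 2006 through Mar 28, 2006; Mar 27, 2006 falls inside that range.
Step 2: the earliest permitted date is 14 days after Mar 3, 2006 (when the request is received), i.e. Mar 17, 2006; done Apr 5, 2006 — permitted.
Step 3: the window is 14–52 days after Apr 5, 2006 (when the acknowledgement is issued), so Apr 19, 2006 through May 27, 2006; done Apr 21, 2006, which is between those dates.
Step 4: 70 days after Apr 21, 2006 (when the non-exempt records are produced) is Jun 30, 2006; Jul 5, 2006 misses that deadline by 5 days.

No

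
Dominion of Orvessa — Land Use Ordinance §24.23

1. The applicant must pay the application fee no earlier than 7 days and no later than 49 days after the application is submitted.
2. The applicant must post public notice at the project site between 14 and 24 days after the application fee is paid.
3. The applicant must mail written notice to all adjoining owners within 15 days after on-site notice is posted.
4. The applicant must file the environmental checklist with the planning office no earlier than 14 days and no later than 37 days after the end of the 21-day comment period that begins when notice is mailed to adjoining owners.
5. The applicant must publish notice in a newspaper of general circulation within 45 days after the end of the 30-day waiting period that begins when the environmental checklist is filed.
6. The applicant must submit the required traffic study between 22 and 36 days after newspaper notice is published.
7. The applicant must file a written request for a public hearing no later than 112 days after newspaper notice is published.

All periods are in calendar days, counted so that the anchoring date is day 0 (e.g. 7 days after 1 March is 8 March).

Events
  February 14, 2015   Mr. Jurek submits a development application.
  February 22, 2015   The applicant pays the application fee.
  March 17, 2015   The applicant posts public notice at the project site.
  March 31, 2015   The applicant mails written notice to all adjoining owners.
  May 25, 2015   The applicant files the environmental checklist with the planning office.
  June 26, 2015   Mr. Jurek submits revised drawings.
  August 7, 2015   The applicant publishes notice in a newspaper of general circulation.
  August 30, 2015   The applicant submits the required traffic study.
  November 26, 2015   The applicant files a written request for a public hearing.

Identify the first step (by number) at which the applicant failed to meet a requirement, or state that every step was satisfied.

None — every step was satisfied

Step 1: the window is 7–49 days after February 14, 2015 (when the application is submitted), so February 21, 2015 through April 4, 2015; February 22, 2015 falls inside that range.
Step 2: the window is 14–24 days after February 22, 2015 (when the application fee is paid), so March 8, 2015 through March 18, 2015; done March 17, 2015 — within the window.
Step 3: 15 days after March 17, 2015 (when on-site notice is posted) is April 1, 2015; completed March 31, 2015, before the deadline.
Step 4: the window is 14–37 days after April 21, 2015 (end of the 21-day comment period, which began when notice is mailed to adjoining owners on March 31, 2015), so May 5, 2015 through May 28, 2015; May 25, 2015 falls inside that range.
Step 5: 45 days after June 24, 2015 (end of the 30-day waiting period, which began when the environmental checklist is filed on May 25, 2015) is August 8, 2015; completed August 7, 2015, before the deadline.
Step 6: the window is 22–36 days after August 7, 2015 (when newspaper notice is published), so August 29, 2015 through September 12, 2015; done August 30, 2015 — within the window.
Step 7: 112 days after August 7, 2015 (when newspaper notice is published) is November 27, 2015; done November 26, 2015 — timely.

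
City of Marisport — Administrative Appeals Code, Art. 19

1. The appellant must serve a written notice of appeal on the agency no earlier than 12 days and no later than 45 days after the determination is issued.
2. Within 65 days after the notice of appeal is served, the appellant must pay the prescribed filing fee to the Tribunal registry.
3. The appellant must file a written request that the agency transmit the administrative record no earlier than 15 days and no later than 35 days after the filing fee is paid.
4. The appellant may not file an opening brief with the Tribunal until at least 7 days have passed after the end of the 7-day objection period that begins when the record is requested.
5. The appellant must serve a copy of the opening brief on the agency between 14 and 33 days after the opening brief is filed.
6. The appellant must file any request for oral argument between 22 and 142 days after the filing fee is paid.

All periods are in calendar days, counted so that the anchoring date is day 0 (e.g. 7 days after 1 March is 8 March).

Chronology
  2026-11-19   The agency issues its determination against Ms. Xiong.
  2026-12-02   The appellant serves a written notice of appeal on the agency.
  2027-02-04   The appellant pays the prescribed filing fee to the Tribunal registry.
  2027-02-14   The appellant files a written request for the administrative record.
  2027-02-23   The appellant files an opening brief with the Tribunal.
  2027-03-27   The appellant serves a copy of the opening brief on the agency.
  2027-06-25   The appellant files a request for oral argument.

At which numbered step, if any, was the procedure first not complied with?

Step 3

(1) the permitted window runs from 2026-11-19 + 12 = 2026-12-01 to 2026-11-19 + 45 = 2027-01-03; 2026-12-02 falls inside that range.
(2) due by 2026-12-02 + 65 days = 2027-02-05; completed 2027-02-04, before the deadline.
(3) the permitted window runs from 2027-02-04 + 15 = 2027-02-19 to 2027-02-04 + 35 = 2027-03-11; 2027-02-14 is 5 days too early.
No need to go further; step 3 was not satisfied.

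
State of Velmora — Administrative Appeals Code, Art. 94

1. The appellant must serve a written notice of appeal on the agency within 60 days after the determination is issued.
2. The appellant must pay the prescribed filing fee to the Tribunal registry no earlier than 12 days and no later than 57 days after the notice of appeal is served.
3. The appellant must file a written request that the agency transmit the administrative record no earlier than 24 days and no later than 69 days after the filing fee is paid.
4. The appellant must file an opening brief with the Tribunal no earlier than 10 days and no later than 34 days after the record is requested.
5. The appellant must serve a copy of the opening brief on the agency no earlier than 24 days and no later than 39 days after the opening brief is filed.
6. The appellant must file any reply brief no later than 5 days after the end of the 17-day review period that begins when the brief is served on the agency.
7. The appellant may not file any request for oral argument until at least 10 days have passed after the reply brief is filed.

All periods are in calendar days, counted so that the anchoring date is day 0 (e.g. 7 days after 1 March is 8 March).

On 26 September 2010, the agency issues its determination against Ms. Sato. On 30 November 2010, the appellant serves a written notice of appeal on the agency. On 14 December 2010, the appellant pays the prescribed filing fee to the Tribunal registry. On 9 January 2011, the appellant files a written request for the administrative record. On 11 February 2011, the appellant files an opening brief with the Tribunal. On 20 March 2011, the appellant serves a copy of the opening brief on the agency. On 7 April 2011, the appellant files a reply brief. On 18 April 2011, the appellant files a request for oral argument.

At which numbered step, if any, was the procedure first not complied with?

Step 1: 60 days after 26 September 2010 (when the determination is issued) is 25 November 2010; done 30 November 2010 — 5 days late.

Step 1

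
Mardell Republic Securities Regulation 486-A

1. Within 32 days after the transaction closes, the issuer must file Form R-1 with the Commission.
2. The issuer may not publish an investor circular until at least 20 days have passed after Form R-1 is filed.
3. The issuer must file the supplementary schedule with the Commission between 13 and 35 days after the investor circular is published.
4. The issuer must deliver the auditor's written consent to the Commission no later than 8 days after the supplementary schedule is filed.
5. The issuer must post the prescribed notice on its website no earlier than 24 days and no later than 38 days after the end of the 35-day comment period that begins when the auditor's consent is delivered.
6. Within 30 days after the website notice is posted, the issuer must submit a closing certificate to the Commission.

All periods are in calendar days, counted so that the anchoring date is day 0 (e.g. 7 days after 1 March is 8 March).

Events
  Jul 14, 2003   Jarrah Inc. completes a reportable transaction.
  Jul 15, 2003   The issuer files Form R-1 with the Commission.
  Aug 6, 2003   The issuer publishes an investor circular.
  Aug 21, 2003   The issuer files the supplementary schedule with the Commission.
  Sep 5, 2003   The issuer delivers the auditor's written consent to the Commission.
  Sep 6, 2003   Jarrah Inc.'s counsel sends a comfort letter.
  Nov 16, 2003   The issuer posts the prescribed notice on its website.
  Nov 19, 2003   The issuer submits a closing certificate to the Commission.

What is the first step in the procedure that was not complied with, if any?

Step 1 — counting 32 days from Jul 14, 2003 (when the transaction closes) gives a deadline of Aug 15, 2003; completed Jul 15, 2003, before the deadline.
Step 2 — must wait 20 days from Jul 15, 2003 (when Form R-1 is filed), so not before Aug 4, 2003; done Aug 6, 2003, after the minimum wait.
Step 3 — 13 and 35 days from Aug 6, 2003 (when the investor circular is published) are Aug 19, 2003 and Sep 10, 2003 respectively; done Aug 21, 2003 — within the window.
Step 4 — counting 8 days from Aug 21, 2003 (when the supplementary schedule is filed) gives a deadline of Aug 29, 2003; not done until Sep 5, 2003, 7 days after the deadline.
Later steps need not be reached.

Step 4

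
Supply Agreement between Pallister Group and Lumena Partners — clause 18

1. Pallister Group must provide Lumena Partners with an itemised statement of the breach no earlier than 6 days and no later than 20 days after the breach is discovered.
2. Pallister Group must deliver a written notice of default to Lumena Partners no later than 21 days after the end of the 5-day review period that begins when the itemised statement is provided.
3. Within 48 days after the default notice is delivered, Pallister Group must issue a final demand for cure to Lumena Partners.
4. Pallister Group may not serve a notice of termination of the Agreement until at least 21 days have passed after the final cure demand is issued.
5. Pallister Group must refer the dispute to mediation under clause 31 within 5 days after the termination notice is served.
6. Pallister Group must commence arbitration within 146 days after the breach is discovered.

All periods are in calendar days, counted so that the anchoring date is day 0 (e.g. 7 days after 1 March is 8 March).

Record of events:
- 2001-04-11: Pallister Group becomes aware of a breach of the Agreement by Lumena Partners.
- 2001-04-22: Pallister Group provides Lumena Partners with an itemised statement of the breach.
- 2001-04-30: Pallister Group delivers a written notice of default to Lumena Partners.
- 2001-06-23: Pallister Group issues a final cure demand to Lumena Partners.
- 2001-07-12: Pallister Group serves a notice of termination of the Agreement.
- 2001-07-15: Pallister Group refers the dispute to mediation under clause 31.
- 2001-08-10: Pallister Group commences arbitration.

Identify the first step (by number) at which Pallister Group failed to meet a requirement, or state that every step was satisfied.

(1) the permitted window runs from 2001-04-11 + 6 = 2001-04-17 to 2001-04-11 + 20 = 2001-05-01; done 2001-04-22 — within the window.
(2) due by 2001-04-27 + 21 days = 2001-05-18; 2001-04-30 is within that limit.
(3) due by 2001-04-30 + 48 days = 2001-06-17; not done until 2001-06-23, 6 days after the deadline.
No need to go further; step 3 was not satisfied.

Step 3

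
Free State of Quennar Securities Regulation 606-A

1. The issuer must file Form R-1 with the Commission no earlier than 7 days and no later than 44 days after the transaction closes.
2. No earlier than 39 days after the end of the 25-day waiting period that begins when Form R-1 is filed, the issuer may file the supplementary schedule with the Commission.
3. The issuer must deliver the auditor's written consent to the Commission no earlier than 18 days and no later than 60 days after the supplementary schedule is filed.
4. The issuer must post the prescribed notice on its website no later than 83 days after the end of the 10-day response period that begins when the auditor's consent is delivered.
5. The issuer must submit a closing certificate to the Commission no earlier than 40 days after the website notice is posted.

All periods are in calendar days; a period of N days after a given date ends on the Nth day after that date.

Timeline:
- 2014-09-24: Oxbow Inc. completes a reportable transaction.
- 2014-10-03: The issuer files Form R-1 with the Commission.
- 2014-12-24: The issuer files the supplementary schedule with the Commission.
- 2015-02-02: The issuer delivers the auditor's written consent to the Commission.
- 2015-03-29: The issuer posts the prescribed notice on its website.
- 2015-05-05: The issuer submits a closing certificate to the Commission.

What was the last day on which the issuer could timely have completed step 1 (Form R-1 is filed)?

2014-11-07

Step 1 runs from 2014-09-24, when the transaction closes. The window is 7–44 days after 2014-09-24; it closes on 2014-11-07.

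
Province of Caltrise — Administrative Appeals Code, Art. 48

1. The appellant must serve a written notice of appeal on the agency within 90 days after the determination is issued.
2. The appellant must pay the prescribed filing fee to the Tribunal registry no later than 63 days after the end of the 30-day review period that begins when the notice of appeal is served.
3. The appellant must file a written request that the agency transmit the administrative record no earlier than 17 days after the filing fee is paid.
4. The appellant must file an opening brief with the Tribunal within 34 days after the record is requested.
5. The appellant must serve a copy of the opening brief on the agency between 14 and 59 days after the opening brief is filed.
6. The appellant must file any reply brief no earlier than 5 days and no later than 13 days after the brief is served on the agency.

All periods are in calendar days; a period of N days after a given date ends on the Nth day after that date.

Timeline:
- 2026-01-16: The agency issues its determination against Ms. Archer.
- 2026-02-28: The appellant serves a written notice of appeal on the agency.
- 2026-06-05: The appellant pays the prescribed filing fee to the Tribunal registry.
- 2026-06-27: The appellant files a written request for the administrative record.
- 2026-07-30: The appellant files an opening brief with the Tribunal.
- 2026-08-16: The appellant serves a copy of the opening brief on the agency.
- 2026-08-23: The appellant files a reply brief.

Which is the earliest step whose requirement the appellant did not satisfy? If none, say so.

Step 1: 90 days after 2026-01-16 (when the determination is issued) is 2026-04-16; completed 2026-02-28, before the deadline.
Step 2: 63 days after 2026-03-30 (end of the 30-day review period, which began when the notice of appeal is served on 2026-02-28) is 2026-06-01; 2026-06-05 misses that deadline by 4 days.
Later steps need not be reached.

Step 2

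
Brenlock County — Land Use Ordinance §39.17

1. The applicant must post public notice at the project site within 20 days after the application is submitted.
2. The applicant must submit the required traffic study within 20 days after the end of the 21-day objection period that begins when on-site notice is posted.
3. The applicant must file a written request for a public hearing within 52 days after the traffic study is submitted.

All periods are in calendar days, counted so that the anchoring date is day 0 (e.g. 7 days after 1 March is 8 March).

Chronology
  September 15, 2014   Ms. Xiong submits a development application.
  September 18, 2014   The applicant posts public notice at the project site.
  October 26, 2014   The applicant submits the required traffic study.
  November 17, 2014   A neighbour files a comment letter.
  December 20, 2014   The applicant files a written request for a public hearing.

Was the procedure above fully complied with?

No

Step 1: 20 days after September 15, 2014 (when the application is submitted) is October 5, 2014; completed September 18, 2014, before the deadline.
Step 2: 20 days after October 9, 2014 (end of the 21-day objection period, which began when on-site notice is posted on September 18, 2014) is October 29, 2014; completed October 26, 2014, before the deadline.
Step 3: 52 days after October 26, 2014 (when the traffic study is submitted) is December 17, 2014; done December 20, 2014 — 3 days late.
That is the first point of non-compliance.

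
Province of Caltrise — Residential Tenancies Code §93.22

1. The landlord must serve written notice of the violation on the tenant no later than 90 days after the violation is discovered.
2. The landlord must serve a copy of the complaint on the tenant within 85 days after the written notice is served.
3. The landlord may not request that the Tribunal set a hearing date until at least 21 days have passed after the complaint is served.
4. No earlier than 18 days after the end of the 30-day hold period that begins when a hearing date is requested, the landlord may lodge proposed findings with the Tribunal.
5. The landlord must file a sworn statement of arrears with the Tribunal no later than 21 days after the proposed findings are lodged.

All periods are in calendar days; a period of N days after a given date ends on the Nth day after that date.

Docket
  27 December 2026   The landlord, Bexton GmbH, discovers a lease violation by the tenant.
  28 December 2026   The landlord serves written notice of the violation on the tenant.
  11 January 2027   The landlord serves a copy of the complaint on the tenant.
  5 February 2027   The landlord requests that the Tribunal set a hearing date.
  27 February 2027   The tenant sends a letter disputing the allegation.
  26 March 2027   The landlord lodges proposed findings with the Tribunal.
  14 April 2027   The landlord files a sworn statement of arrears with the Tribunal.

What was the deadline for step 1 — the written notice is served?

27 March 2027

Step 1 runs from 27 December 2026, when the violation is discovered. 90 days after 27 December 2026 is 27 March 2027.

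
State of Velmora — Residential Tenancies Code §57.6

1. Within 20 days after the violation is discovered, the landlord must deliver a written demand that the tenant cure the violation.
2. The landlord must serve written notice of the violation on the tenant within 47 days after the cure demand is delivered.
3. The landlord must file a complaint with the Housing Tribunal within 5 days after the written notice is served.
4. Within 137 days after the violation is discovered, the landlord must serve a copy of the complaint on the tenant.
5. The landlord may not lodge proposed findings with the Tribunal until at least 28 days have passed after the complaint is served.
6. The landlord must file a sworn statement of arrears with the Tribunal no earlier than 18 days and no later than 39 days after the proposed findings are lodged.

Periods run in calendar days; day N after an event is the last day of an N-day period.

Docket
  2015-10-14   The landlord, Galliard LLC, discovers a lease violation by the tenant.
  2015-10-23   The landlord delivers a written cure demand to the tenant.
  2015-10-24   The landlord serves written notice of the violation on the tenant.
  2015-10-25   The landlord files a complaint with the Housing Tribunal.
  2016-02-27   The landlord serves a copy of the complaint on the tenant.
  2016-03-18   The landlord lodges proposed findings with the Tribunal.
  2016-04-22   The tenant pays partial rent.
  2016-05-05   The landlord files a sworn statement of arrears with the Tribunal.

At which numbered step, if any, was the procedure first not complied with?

Step 5

(1) due by 2015-10-14 + 20 days = 2015-11-03; 2015-10-23 is within that limit.
(2) due by 2015-10-23 + 47 days = 2015-12-09; done 2015-10-24 — timely.
(3) due by 2015-10-24 + 5 days = 2015-10-29; completed 2015-10-25, before the deadline.
(4) due by 2015-10-14 + 137 days = 2016-02-28; done 2016-02-27 — timely.
(5) permitted from 2016-02-27 + 28 days = 2016-03-26 onward; done 2016-03-18 — 8 days too early.
No need to go further; step 5 was not satisfied.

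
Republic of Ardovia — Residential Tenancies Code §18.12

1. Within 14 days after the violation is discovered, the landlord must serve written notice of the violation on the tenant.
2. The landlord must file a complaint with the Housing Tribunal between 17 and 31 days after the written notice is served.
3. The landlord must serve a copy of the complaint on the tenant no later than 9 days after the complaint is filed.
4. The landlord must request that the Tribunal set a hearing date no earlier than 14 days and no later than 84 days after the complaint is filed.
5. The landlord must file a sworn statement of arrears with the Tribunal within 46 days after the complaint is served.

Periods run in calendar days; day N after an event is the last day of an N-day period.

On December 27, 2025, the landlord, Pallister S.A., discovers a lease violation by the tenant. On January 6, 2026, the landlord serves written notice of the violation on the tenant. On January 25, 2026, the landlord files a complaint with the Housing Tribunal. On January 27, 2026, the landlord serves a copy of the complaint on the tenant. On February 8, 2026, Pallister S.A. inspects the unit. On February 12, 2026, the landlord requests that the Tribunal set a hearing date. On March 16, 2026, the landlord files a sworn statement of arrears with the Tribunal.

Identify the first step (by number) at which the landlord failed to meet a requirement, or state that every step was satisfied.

Step 5

(1) due by December 27, 2025 + 14 days = January 10, 2026; completed January 6, 2026, before the deadline.
(2) the permitted window runs from January 6, 2026 + 17 = January 23, 2026 to January 6, 2026 + 31 = February 6, 2026; done January 25, 2026 — within the window.
(3) due by January 25, 2026 + 9 days = February 3, 2026; January 27, 2026 is within that limit.
(4) the permitted window runs from January 25, 2026 + 14 = February 8, 2026 to January 25, 2026 + 84 = April 19, 2026; done February 12, 2026 — within the window.
(5) due by January 27, 2026 + 46 days = March 14, 2026; March 16, 2026 misses that deadline by 2 days.
The analysis stops there.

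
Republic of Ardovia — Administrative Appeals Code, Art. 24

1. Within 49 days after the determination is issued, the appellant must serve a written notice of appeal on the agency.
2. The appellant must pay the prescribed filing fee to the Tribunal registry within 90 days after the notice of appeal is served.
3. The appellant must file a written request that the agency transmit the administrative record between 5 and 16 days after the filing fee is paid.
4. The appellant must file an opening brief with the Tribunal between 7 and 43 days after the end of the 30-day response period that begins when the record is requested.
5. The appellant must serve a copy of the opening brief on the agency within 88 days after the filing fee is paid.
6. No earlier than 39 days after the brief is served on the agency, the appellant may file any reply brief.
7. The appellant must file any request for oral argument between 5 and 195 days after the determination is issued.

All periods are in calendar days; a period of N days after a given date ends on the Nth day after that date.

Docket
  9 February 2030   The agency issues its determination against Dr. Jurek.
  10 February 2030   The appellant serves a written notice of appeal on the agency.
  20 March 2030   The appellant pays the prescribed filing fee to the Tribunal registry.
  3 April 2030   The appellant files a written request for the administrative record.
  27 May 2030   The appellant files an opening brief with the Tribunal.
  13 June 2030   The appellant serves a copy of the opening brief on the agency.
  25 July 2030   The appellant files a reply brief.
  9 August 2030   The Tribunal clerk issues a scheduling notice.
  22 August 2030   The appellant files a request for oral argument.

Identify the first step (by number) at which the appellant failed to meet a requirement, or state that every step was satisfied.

Step 1 — counting 49 days from 9 February 2030 (when the determination is issued) gives a deadline of 30 March 2030; completed 10 February 2030, before the deadline.
Step 2 — counting 90 days from 10 February 2030 (when the notice of appeal is served) gives a deadline of 11 May 2030; done 20 March 2030 — timely.
Step 3 — 5 and 16 days from 20 March 2030 (when the filing fee is paid) are 25 March 2030 and 5 April 2030 respectively; done 3 April 2030 — within the window.
Step 4 — 7 and 43 days from 3 May 2030 (end of the 30-day response period, which began when the record is requested on 3 April 2030) are 10 May 2030 and 15 June 2030 respectively; done 27 May 2030, which is between those dates.
Step 5 — counting 88 days from 20 March 2030 (when the filing fee is paid) gives a deadline of 16 June 2030; 13 June 2030 is within that limit.
Step 6 — must wait 39 days from 13 June 2030 (when the brief is served on the agency), so not before 22 July 2030; 25 July 2030 is on or after that date.
Step 7 — 5 and 195 days from 9 February 2030 (when the determination is issued) are 14 February 2030 and 23 August 2030 respectively; 22 August 2030 falls inside that range.

None — every step was satisfied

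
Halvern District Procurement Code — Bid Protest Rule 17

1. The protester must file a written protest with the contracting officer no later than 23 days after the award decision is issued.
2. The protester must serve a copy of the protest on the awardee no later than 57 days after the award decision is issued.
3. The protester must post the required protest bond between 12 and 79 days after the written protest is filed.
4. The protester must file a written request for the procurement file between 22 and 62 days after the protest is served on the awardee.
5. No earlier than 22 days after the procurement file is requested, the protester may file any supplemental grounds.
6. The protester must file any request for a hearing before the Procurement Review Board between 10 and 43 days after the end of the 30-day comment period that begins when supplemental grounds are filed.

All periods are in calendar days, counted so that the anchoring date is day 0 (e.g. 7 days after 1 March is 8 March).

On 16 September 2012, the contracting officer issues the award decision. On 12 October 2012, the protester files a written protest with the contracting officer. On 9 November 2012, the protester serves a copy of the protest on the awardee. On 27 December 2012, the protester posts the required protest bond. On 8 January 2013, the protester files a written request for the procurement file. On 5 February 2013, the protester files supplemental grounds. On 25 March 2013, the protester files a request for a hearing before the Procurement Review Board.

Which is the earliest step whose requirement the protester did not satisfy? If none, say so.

Step 1

Step 1: 23 days after 16 September 2012 (when the award decision is issued) is 9 October 2012; 12 October 2012 misses that deadline by 3 days.
Later steps need not be reached.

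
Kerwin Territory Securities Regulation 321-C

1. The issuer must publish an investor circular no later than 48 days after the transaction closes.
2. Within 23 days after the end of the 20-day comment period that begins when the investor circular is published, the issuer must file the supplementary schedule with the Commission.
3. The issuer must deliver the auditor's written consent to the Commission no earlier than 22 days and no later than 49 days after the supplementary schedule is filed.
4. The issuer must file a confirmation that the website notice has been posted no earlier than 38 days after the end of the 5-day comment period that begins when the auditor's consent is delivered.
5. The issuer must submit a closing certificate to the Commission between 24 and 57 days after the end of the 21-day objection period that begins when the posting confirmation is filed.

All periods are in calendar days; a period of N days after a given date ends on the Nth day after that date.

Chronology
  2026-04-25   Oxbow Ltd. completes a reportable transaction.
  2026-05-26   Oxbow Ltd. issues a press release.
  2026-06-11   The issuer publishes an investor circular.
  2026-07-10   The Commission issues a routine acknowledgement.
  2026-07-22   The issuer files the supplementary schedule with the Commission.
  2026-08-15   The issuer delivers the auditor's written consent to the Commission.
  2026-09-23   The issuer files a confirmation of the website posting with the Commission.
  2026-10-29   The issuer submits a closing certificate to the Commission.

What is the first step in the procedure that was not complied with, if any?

Step 4

(1) due by 2026-04-25 + 48 days = 2026-06-12; completed 2026-06-11, before the deadline.
(2) due by 2026-07-01 + 23 days = 2026-07-24; done 2026-07-22 — timely.
(3) the permitted window runs from 2026-07-22 + 22 = 2026-08-13 to 2026-07-22 + 49 = 2026-09-09; done 2026-08-15, which is between those dates.
(4) permitted from 2026-08-20 + 38 days = 2026-09-27 onward; done 2026-09-23 — 4 days too early.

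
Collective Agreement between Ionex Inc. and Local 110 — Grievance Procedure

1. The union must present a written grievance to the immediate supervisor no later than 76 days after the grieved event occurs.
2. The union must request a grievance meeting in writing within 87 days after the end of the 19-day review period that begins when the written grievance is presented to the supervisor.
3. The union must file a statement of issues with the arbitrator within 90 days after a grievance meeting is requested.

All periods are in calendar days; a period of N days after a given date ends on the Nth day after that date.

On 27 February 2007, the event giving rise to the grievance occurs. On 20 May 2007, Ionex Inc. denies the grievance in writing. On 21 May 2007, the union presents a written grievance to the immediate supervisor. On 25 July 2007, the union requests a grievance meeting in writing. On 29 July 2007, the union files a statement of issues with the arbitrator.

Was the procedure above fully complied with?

(1) due by 27 February 2007 + 76 days = 14 May 2007; done 21 May 2007 — 7 days late.

No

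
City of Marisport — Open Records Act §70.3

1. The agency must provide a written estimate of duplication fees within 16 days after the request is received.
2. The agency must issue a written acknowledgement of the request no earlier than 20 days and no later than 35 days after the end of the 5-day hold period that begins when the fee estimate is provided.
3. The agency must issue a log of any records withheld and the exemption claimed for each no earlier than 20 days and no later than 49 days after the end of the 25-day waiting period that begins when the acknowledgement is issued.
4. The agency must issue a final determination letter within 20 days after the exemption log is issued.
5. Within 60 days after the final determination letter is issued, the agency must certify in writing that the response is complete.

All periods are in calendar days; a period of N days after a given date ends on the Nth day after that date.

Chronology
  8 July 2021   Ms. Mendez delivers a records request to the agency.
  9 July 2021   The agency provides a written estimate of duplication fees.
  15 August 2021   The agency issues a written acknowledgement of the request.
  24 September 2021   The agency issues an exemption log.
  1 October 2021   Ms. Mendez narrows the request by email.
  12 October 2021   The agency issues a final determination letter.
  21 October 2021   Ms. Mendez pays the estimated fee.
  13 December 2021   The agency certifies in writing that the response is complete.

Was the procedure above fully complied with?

No

(1) due by 8 July 2021 + 16 days = 24 July 2021; 9 July 2021 is within that limit.
(2) the permitted window runs from 14 July 2021 + 20 = 3 August 2021 to 14 July 2021 + 35 = 18 August 2021; done 15 August 2021, which is between those dates.
(3) the permitted window runs from 9 September 2021 + 20 = 29 September 2021 to 9 September 2021 + 49 = 28 October 2021; 24 September 2021 is 5 days too early.
The procedure was therefore not followed at step 3.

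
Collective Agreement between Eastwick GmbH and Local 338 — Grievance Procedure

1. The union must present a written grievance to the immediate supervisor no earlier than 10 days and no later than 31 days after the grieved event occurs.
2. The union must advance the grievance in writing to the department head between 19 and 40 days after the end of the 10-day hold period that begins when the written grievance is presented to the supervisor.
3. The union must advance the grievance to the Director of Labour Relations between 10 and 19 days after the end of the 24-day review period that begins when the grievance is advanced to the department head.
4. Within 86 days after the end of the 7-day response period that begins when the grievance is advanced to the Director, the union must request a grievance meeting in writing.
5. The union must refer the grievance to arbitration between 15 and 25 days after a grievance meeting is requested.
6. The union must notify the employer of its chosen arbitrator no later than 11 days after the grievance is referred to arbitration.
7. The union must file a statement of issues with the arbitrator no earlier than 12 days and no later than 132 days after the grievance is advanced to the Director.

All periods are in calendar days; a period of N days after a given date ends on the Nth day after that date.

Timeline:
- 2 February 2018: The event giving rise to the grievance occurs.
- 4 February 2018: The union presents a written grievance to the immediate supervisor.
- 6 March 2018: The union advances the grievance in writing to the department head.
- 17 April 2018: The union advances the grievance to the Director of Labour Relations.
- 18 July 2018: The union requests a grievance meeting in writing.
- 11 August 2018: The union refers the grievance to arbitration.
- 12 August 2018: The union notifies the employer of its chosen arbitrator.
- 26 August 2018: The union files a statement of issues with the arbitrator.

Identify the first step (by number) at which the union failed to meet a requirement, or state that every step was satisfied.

Step 1 — 10 and 31 days from 2 February 2018 (when the grieved event occurs) are 12 February 2018 and 5 March 2018 respectively; 4 February 2018 is 8 days too early.

Step 1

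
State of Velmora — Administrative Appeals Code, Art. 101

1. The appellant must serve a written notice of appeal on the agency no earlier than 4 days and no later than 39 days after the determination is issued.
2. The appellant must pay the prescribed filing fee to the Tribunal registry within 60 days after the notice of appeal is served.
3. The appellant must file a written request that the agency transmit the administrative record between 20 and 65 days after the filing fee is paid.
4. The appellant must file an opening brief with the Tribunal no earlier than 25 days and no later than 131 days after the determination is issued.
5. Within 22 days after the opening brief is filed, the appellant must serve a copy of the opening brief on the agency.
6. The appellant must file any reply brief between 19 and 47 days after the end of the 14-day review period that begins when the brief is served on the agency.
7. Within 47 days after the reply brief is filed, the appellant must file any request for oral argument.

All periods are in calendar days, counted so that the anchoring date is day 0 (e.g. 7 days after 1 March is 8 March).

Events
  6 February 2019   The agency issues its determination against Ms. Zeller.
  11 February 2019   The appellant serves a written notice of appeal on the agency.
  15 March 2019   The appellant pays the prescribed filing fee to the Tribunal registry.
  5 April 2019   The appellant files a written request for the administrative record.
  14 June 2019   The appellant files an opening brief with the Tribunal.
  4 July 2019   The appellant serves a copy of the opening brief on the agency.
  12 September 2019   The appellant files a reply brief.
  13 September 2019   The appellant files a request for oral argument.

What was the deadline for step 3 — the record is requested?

Step 3 runs from 15 March 2019, when the filing fee is paid. The window is 20–65 days after 15 March 2019; it closes on 19 May 2019.

19 May 2019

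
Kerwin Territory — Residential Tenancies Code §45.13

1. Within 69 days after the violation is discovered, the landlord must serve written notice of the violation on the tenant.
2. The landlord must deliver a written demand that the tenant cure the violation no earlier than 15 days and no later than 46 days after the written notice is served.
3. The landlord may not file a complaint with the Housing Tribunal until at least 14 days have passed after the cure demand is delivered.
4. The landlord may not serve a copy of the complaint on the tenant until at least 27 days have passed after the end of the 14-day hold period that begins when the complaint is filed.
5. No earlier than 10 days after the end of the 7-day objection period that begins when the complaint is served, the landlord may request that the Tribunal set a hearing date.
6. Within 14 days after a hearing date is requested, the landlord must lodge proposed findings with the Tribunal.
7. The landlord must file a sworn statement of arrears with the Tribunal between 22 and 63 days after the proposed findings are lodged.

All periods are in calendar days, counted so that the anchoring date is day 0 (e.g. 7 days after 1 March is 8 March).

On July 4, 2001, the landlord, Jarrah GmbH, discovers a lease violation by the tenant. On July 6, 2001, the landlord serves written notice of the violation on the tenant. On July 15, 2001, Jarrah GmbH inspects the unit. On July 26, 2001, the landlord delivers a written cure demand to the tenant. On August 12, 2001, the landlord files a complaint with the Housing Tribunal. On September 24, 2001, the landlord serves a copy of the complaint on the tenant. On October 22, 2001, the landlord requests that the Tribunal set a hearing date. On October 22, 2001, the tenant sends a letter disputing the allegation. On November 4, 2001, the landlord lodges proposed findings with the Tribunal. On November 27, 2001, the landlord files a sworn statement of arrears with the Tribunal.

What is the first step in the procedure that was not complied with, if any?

None — every step was satisfied

Step 1 — counting 69 days from July 4, 2001 (when the violation is discovered) gives a deadline of September 11, 2001; done July 6, 2001 — timely.
Step 2 — 15 and 46 days from July 6, 2001 (when the written notice is served) are July 21, 2001 and August 21, 2001 respectively; July 26, 2001 falls inside that range.
Step 3 — must wait 14 days from July 26, 2001 (when the cure demand is delivered), so not before August 9, 2001; done August 12, 2001 — permitted.
Step 4 — must wait 27 days from August 26, 2001 (end of the 14-day hold period, which began when the complaint is filed on August 12, 2001), so not before September 22, 2001; done September 24, 2001 — permitted.
Step 5 — must wait 10 days from October 1, 2001 (end of the 7-day objection period, which began when the complaint is served on September 24, 2001), so not before October 11, 2001; done October 22, 2001 — permitted.
Step 6 — counting 14 days from October 22, 2001 (when a hearing date is requested) gives a deadline of November 5, 2001; done November 4, 2001 — timely.
Step 7 — 22 and 63 days from November 4, 2001 (when the proposed findings are lodged) are November 26, 2001 and January 6, 2002 respectively; done November 27, 2001, which is between those dates.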